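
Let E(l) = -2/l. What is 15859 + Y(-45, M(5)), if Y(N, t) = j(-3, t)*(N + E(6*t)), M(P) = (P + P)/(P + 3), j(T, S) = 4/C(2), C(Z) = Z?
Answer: 236527/15 ≈ 15768.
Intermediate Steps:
j(T, S) = 2 (j(T, S) = 4/2 = 4*(½) = 2)
M(P) = 2*P/(3 + P) (M(P) = (2*P)/(3 + P) = 2*P/(3 + P))
Y(N, t) = 2*N - 2/(3*t) (Y(N, t) = 2*(N - 2*1/(6*t)) = 2*(N - 1/(3*t)) = 2*N - 2/(3*t))
15859 + Y(-45, M(5)) = 15859 + (2*(-45) - 2/(3*(2*5/(3 + 5)))) = 15859 + (-90 - 2/(3*(2*5/8))) = 15859 + (-90 - 2/(3*(2*5*(⅛)))) = 15859 + (-90 - 2/(3*5/4)) = 15859 + (-90 - ⅔*⅘) = 15859 + (-90 - 8/15) = 15859 - 1358/15 = 236527/15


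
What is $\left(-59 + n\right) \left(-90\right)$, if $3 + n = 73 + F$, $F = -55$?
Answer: $3960$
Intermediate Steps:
$n = 15$ ($n = -3 + \left(73 - 55\right) = -3 + 18 = 15$)
$\left(-59 + n\right) \left(-90\right) = \left(-59 + 15\right) \left(-90\right) = \left(-44\right) \left(-90\right) = 3960$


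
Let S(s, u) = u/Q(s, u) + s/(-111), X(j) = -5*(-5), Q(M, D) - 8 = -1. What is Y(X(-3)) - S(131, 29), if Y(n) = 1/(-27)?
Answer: -20977/6993 ≈ -2.9997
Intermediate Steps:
Q(M, D) = 7 (Q(M, D) = 8 - 1 = 7)
X(j) = 25
Y(n) = -1/27
S(s, u) = -s/111 + u/7 (S(s, u) = u/7 + s/(-111) = u*(⅐) + s*(-1/111) = u/7 - s/111 = -s/111 + u/7)
Y(X(-3)) - S(131, 29) = -1/27 - (-1/111*131 + (⅐)*29) = -1/27 - (-131/111 + 29/7) = -1/27 - 1*2302/777 = -1/27 - 2302/777 = -20977/6993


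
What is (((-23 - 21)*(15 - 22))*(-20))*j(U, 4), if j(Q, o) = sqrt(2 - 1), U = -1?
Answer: -6160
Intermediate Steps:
j(Q, o) = 1 (j(Q, o) = sqrt(1) = 1)
(((-23 - 21)*(15 - 22))*(-20))*j(U, 4) = (((-23 - 21)*(15 - 22))*(-20))*1 = (-44*(-7)*(-20))*1 = (308*(-20))*1 = -6160*1 = -6160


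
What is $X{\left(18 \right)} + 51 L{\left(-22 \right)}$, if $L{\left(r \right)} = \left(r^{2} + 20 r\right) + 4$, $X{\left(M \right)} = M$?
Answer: $2466$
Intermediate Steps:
$L{\left(r \right)} = 4 + r^{2} + 20 r$
$X{\left(18 \right)} + 51 L{\left(-22 \right)} = 18 + 51 \left(4 + \left(-22\right)^{2} + 20 \left(-22\right)\right) = 18 + 51 \left(4 + 484 - 440\right) = 18 + 51 \cdot 48 = 18 + 2448 = 2466$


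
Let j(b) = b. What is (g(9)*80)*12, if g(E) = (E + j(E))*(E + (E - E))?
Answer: 155520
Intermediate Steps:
g(E) = 2*E² (g(E) = (E + E)*(E + (E - E)) = (2*E)*(E + 0) = (2*E)*E = 2*E²)
(g(9)*80)*12 = ((2*9²)*80)*12 = ((2*81)*80)*12 = (162*80)*12 = 12960*12 = 155520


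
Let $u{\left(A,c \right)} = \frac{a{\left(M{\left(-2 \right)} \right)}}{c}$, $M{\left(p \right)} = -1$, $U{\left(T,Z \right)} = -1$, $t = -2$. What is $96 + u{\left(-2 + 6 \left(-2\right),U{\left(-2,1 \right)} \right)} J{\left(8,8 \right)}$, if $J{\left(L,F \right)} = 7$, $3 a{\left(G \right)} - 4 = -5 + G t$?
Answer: $\frac{281}{3} \approx 93.667$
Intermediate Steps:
$a{\left(G \right)} = - \frac{1}{3} - \frac{2 G}{3}$ ($a{\left(G \right)} = \frac{4}{3} + \frac{-5 + G \left(-2\right)}{3} = \frac{4}{3} + \frac{-5 - 2 G}{3} = \frac{4}{3} - \left(\frac{5}{3} + \frac{2 G}{3}\right) = - \frac{1}{3} - \frac{2 G}{3}$)
$u{\left(A,c \right)} = \frac{1}{3 c}$ ($u{\left(A,c \right)} = \frac{- \frac{1}{3} - - \frac{2}{3}}{c} = \frac{- \frac{1}{3} + \frac{2}{3}}{c} = \frac{1}{3 c}$)
$96 + u{\left(-2 + 6 \left(-2\right),U{\left(-2,1 \right)} \right)} J{\left(8,8 \right)} = 96 + \frac{1}{3 \left(-1\right)} 7 = 96 + \frac{1}{3} \left(-1\right) 7 = 96 - \frac{7}{3} = \frac{281}{3}$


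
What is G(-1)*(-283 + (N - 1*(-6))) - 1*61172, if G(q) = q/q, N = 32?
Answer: -61417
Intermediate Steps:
G(q) = 1
G(-1)*(-283 + (N - 1*(-6))) - 1*61172 = 1*(-283 + (32 - 1*(-6))) - 1*61172 = 1*(-283 + (32 + 6)) - 61172 = 1*(-283 + 38) - 61172 = 1*(-245) - 61172 = -245 - 61172 = -61417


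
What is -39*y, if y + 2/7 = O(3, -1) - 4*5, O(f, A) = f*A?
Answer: 6357/7 ≈ 908.14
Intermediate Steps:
O(f, A) = A*f
y = -163/7 (y = -2/7 + (-1*3 - 4*5) = -2/7 + (-3 - 20) = -2/7 - 23 = -163/7 ≈ -23.286)
-39*y = -39*(-163/7) = 6357/7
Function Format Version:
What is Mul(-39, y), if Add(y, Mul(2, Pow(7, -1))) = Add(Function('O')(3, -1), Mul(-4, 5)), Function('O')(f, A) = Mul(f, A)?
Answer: Rational(6357, 7) ≈ 908.14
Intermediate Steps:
Function('O')(f, A) = Mul(A, f)
y = Rational(-163, 7) (y = Add(Rational(-2, 7), Add(Mul(-1, 3), Mul(-4, 5))) = Add(Rational(-2, 7), Add(-3, -20)) = Add(Rational(-2, 7), -23) = Rational(-163, 7) ≈ -23.286)
Mul(-39, y) = Mul(-39, Rational(-163, 7)) = Rational(6357, 7)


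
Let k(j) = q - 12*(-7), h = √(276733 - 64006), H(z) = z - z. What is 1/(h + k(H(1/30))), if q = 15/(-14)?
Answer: -5418/13448857 + 196*√212727/40346571 ≈ 0.0018377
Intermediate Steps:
H(z) = 0
q = -15/14 (q = 15*(-1/14) = -15/14 ≈ -1.0714)
h = √212727 ≈ 461.22
k(j) = 1161/14 (k(j) = -15/14 - 12*(-7) = -15/14 + 84 = 1161/14)
1/(h + k(H(1/30))) = 1/(√212727 + 1161/14) = 1/(1161/14 + √212727)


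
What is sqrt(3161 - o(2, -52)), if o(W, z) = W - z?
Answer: sqrt(3107) ≈ 55.740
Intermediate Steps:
sqrt(3161 - o(2, -52)) = sqrt(3161 - (2 - 1*(-52))) = sqrt(3161 - (2 + 52)) = sqrt(3161 - 1*54) = sqrt(3161 - 54) = sqrt(3107)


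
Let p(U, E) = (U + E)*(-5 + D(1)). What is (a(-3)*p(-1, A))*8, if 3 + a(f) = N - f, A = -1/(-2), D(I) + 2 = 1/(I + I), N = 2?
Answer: 52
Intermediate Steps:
D(I) = -2 + 1/(2*I) (D(I) = -2 + 1/(I + I) = -2 + 1/(2*I))
A = ½ (A = -1*(-½) = ½ ≈ 0.50000)
a(f) = -1 - f (a(f) = -3 + (2 - f) = -1 - f)
p(U, E) = -13*E/2 - 13*U/2 (p(U, E) = (U + E)*(-5 + (-2 + (½)/1)) = (E + U)*(-5 + (-2 + (½)*1)) = (E + U)*(-5 + (-2 + ½)) = (E + U)*(-5 - 3/2) = (E + U)*(-13/2) = -13*E/2 - 13*U/2)
(a(-3)*p(-1, A))*8 = ((-1 - 1*(-3))*(-13/2*½ - 13/2*(-1)))*8 = ((-1 + 3)*(-13/4 + 13/2))*8 = (2*(13/4))*8 = (13/2)*8 = 52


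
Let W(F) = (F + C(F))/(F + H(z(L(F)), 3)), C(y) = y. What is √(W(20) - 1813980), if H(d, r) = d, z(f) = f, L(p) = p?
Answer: I*√1813979 ≈ 1346.8*I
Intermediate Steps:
W(F) = 1 (W(F) = (F + F)/(F + F) = (2*F)/((2*F)) = (2*F)*(1/(2*F)) = 1)
√(W(20) - 1813980) = √(1 - 1813980) = √(-1813979) = I*√1813979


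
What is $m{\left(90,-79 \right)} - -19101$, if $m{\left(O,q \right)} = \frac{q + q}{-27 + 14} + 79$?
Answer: $\frac{249498}{13} \approx 19192.0$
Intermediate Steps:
$m{\left(O,q \right)} = 79 - \frac{2 q}{13}$ ($m{\left(O,q \right)} = \frac{2 q}{-13} + 79 = 2 q \left(- \frac{1}{13}\right) + 79 = - \frac{2 q}{13} + 79 = 79 - \frac{2 q}{13}$)
$m{\left(90,-79 \right)} - -19101 = \left(79 - - \frac{158}{13}\right) - -19101 = \left(79 + \frac{158}{13}\right) + 19101 = \frac{1185}{13} + 19101 = \frac{249498}{13}$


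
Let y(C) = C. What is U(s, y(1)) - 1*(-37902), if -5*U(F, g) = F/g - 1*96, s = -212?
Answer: 189818/5 ≈ 37964.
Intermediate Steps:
U(F, g) = 96/5 - F/(5*g) (U(F, g) = -(F/g - 1*96)/5 = -(F/g - 96)/5 = -(-96 + F/g)/5 = 96/5 - F/(5*g))
U(s, y(1)) - 1*(-37902) = (1/5)*(-1*(-212) + 96*1)/1 - 1*(-37902) = (1/5)*1*(212 + 96) + 37902 = (1/5)*1*308 + 37902 = 308/5 + 37902 = 189818/5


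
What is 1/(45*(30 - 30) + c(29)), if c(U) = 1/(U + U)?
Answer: 58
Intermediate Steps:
c(U) = 1/(2*U)
1/(45*(30 - 30) + c(29)) = 1/(45*(30 - 30) + (½)/29) = 1/(45*0 + (½)*(1/29)) = 1/(0 + 1/58) = 1/(1/58) = 58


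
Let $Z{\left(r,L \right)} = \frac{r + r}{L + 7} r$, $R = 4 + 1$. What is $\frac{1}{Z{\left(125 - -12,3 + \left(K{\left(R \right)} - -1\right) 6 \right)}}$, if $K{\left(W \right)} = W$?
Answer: $\frac{23}{18769} \approx 0.0012254$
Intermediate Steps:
$R = 5$
$Z{\left(r,L \right)} = \frac{2 r^{2}}{7 + L}$ ($Z{\left(r,L \right)} = \frac{2 r}{7 + L} r = \frac{2 r^{2}}{7 + L}$)
$\frac{1}{Z{\left(125 - -12,3 + \left(K{\left(R \right)} - -1\right) 6 \right)}} = \frac{1}{2 \left(125 - -12\right)^{2} \frac{1}{7 + \left(3 + \left(5 - -1\right) 6\right)}} = \frac{1}{2 \left(125 + 12\right)^{2} \frac{1}{7 + \left(3 + \left(5 + 1\right) 6\right)}} = \frac{1}{2 \cdot 137^{2} \frac{1}{7 + \left(3 + 6 \cdot 6\right)}} = \frac{1}{2 \cdot 18769 \frac{1}{7 + \left(3 + 36\right)}} = \frac{1}{2 \cdot 18769 \frac{1}{7 + 39}} = \frac{1}{2 \cdot 18769 \cdot \frac{1}{46}} = \frac{1}{\frac{18769}{23}} = \frac{23}{18769}$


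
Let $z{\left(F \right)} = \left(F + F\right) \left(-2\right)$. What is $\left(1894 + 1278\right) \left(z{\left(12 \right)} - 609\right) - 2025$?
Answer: $-2086029$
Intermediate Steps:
$z{\left(F \right)} = - 4 F$ ($z{\left(F \right)} = 2 F \left(-2\right) = - 4 F$)
$\left(1894 + 1278\right) \left(z{\left(12 \right)} - 609\right) - 2025 = \left(1894 + 1278\right) \left(\left(-4\right) 12 - 609\right) - 2025 = 3172 \left(-48 - 609\right) - 2025 = 3172 \left(-657\right) - 2025 = -2084004 - 2025 = -2086029$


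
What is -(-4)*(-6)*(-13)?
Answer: 312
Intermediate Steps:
-(-4)*(-6)*(-13) = -4*6*(-13) = -24*(-13) = 312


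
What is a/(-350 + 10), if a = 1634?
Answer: -817/170 ≈ -4.8059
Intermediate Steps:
a/(-350 + 10) = 1634/(-350 + 10) = 1634/(-340) = 1634*(-1/340) = -817/170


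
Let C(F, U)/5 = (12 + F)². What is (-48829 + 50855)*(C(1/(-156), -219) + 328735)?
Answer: 8121826941145/12168 ≈ 6.6747e+8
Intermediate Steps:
C(F, U) = 5*(12 + F)²
(-48829 + 50855)*(C(1/(-156), -219) + 328735) = (-48829 + 50855)*(5*(12 + 1/(-156))² + 328735) = 2026*(5*(12 - 1/156)² + 328735) = 2026*(5*(1871/156)² + 328735) = 2026*(5*(3500641/24336) + 328735) = 2026*(17503205/24336 + 328735) = 2026*(8017598165/24336) = 8121826941145/12168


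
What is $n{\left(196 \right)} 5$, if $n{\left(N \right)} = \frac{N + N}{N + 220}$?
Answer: $\frac{245}{52} \approx 4.7115$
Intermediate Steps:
$n{\left(N \right)} = \frac{2 N}{220 + N}$
$n{\left(196 \right)} 5 = 2 \cdot 196 \frac{1}{220 + 196} \cdot 5 = 2 \cdot 196 \cdot \frac{1}{416} \cdot 5 = \frac{49}{52} \cdot 5 = \frac{245}{52}$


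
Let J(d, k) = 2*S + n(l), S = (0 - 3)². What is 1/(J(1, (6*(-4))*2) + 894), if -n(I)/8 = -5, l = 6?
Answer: 1/952 ≈ 0.0010504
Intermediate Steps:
n(I) = 40 (n(I) = -8*(-5) = 40)
S = 9 (S = (-3)² = 9)
J(d, k) = 58 (J(d, k) = 2*9 + 40 = 18 + 40 = 58)
1/(J(1, (6*(-4))*2) + 894) = 1/(58 + 894) = 1/952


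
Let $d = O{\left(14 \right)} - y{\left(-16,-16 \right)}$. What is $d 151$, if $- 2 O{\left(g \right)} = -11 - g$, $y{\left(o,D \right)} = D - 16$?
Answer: $\frac{13439}{2} \approx 6719.5$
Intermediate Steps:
$y{\left(o,D \right)} = -16 + D$
$O{\left(g \right)} = \frac{11}{2} + \frac{g}{2}$ ($O{\left(g \right)} = - \frac{-11 - g}{2} = \frac{11}{2} + \frac{g}{2}$)
$d = \frac{89}{2}$ ($d = \left(\frac{11}{2} + \frac{1}{2} \cdot 14\right) - \left(-16 - 16\right) = \left(\frac{11}{2} + 7\right) - -32 = \frac{25}{2} + 32 = \frac{89}{2} \approx 44.5$)
$d 151 = \frac{89}{2} \cdot 151 = \frac{13439}{2}$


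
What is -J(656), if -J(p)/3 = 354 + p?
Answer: 3030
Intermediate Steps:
J(p) = -1062 - 3*p (J(p) = -3*(354 + p) = -1062 - 3*p)
-J(656) = -(-1062 - 3*656) = -(-1062 - 1968) = -1*(-3030) = 3030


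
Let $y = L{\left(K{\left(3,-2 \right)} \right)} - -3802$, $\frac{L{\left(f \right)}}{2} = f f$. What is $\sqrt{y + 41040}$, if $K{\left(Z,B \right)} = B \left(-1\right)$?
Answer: $5 \sqrt{1794} \approx 211.78$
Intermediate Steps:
$K{\left(Z,B \right)} = - B$
$L{\left(f \right)} = 2 f^{2}$ ($L{\left(f \right)} = 2 f f = 2 f^{2}$)
$y = 3810$ ($y = 2 \left(\left(-1\right) \left(-2\right)\right)^{2} - -3802 = 2 \cdot 2^{2} + 3802 = 2 \cdot 4 + 3802 = 8 + 3802 = 3810$)
$\sqrt{y + 41040} = \sqrt{3810 + 41040} = \sqrt{44850} = 5 \sqrt{1794}$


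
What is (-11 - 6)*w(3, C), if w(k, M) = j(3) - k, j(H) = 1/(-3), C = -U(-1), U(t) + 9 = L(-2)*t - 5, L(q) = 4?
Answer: 170/3 ≈ 56.667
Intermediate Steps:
U(t) = -14 + 4*t (U(t) = -9 + (4*t - 5) = -9 + (-5 + 4*t) = -14 + 4*t)
C = 18 (C = -(-14 + 4*(-1)) = -(-14 - 4) = -1*(-18) = 18)
j(H) = -1/3
w(k, M) = -1/3 - k
(-11 - 6)*w(3, C) = (-11 - 6)*(-1/3 - 1*3) = -17*(-1/3 - 3) = -17*(-10/3) = 170/3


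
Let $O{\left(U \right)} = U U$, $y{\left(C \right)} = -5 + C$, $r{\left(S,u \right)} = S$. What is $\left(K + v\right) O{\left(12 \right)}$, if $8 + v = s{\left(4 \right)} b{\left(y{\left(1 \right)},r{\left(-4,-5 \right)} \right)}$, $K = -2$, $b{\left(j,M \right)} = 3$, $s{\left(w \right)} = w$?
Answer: $288$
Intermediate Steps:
$O{\left(U \right)} = U^{2}$
$v = 4$ ($v = -8 + 4 \cdot 3 = -8 + 12 = 4$)
$\left(K + v\right) O{\left(12 \right)} = \left(-2 + 4\right) 12^{2} = 2 \cdot 144 = 288$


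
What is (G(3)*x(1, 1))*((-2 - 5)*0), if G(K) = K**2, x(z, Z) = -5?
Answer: 0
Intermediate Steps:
(G(3)*x(1, 1))*((-2 - 5)*0) = (3**2*(-5))*((-2 - 5)*0) = (9*(-5))*(-7*0) = -45*0 = 0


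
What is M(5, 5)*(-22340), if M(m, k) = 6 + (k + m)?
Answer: -357440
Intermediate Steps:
M(m, k) = 6 + k + m
M(5, 5)*(-22340) = (6 + 5 + 5)*(-22340) = 16*(-22340) = -357440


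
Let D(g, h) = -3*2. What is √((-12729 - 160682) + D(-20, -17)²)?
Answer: 5*I*√6935 ≈ 416.38*I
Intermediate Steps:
D(g, h) = -6
√((-12729 - 160682) + D(-20, -17)²) = √((-12729 - 160682) + (-6)²) = √(-173411 + 36) = √(-173375) = 5*I*√6935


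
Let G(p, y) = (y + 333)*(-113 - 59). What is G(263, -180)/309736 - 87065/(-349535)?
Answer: 888440089/5413178638 ≈ 0.16413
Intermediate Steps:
G(p, y) = -57276 - 172*y (G(p, y) = (333 + y)*(-172) = -57276 - 172*y)
G(263, -180)/309736 - 87065/(-349535) = (-57276 - 172*(-180))/309736 - 87065/(-349535) = (-57276 + 30960)*(1/309736) - 87065*(-1/349535) = -26316*1/309736 + 17413/69907 = -6579/77434 + 17413/69907 = 888440089/5413178638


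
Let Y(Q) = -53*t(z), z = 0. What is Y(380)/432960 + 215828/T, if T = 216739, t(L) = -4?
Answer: 23372709887/23459829360 ≈ 0.99629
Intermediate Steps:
Y(Q) = 212 (Y(Q) = -53*(-4) = 212)
Y(380)/432960 + 215828/T = 212/432960 + 215828/216739 = 212*(1/432960) + 215828*(1/216739) = 53/108240 + 215828/216739 = 23372709887/23459829360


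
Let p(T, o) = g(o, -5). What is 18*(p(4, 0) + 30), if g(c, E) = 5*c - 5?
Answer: 450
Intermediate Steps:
g(c, E) = -5 + 5*c
p(T, o) = -5 + 5*o
18*(p(4, 0) + 30) = 18*((-5 + 5*0) + 30) = 18*((-5 + 0) + 30) = 18*(-5 + 30) = 18*25 = 450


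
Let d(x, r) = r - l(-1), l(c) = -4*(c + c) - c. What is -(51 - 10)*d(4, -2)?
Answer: 451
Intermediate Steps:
l(c) = -9*c (l(c) = -8*c - c = -9*c)
d(x, r) = -9 + r (d(x, r) = r - (-9)*(-1) = r - 1*9 = r - 9 = -9 + r)
-(51 - 10)*d(4, -2) = -(51 - 10)*(-9 - 2) = -41*(-11) = -1*(-451) = 451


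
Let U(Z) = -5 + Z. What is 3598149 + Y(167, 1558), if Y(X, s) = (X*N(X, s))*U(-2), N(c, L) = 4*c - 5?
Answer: 2823102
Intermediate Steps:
N(c, L) = -5 + 4*c
Y(X, s) = -7*X*(-5 + 4*X) (Y(X, s) = (X*(-5 + 4*X))*(-5 - 2) = (X*(-5 + 4*X))*(-7) = -7*X*(-5 + 4*X))
3598149 + Y(167, 1558) = 3598149 + 7*167*(5 - 4*167) = 3598149 + 7*167*(5 - 668) = 3598149 + 7*167*(-663) = 3598149 - 775047 = 2823102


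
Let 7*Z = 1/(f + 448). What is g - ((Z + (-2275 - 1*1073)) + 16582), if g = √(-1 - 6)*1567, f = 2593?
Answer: -281712159/21287 + 1567*I*√7 ≈ -13234.0 + 4145.9*I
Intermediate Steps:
Z = 1/21287 (Z = 1/(7*(2593 + 448)) = (⅐)/3041 = (⅐)*(1/3041) = 1/21287 ≈ 4.6977e-5)
g = 1567*I*√7 (g = √(-7)*1567 = (I*√7)*1567 = 1567*I*√7 ≈ 4145.9*I)
g - ((Z + (-2275 - 1*1073)) + 16582) = 1567*I*√7 - ((1/21287 + (-2275 - 1*1073)) + 16582) = 1567*I*√7 - ((1/21287 + (-2275 - 1073)) + 16582) = 1567*I*√7 - ((1/21287 - 3348) + 16582) = 1567*I*√7 - (-71268875/21287 + 16582) = 1567*I*√7 - 1*281712159/21287 = 1567*I*√7 - 281712159/21287 = -281712159/21287 + 1567*I*√7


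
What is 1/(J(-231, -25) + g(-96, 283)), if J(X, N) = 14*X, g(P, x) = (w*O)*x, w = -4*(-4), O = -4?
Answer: -1/21346 ≈ -4.6847e-5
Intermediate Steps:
w = 16
g(P, x) = -64*x (g(P, x) = (16*(-4))*x = -64*x)
1/(J(-231, -25) + g(-96, 283)) = 1/(14*(-231) - 64*283) = 1/(-3234 - 18112) = 1/(-21346) = -1/21346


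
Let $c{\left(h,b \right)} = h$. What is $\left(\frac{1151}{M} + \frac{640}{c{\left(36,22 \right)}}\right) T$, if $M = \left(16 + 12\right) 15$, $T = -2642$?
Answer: $- \frac{34151813}{630} \approx -54209.0$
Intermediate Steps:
$M = 420$ ($M = 28 \cdot 15 = 420$)
$\left(\frac{1151}{M} + \frac{640}{c{\left(36,22 \right)}}\right) T = \left(\frac{1151}{420} + \frac{640}{36}\right) \left(-2642\right) = \left(1151 \cdot \frac{1}{420} + 640 \cdot \frac{1}{36}\right) \left(-2642\right) = \left(\frac{1151}{420} + \frac{160}{9}\right) \left(-2642\right) = \frac{25853}{1260} \left(-2642\right) = - \frac{34151813}{630}$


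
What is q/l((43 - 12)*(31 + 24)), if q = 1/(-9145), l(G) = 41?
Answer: -1/374945 ≈ -2.6671e-6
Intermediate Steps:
q = -1/9145 ≈ -0.00010935
q/l((43 - 12)*(31 + 24)) = -1/9145/41 = -1/9145*1/41 = -1/374945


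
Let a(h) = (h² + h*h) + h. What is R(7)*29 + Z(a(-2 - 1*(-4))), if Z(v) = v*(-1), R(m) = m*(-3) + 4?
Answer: -503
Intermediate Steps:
R(m) = 4 - 3*m (R(m) = -3*m + 4 = 4 - 3*m)
a(h) = h + 2*h² (a(h) = (h² + h²) + h = 2*h² + h = h + 2*h²)
Z(v) = -v
R(7)*29 + Z(a(-2 - 1*(-4))) = (4 - 3*7)*29 - (-2 - 1*(-4))*(1 + 2*(-2 - 1*(-4))) = (4 - 21)*29 - (-2 + 4)*(1 + 2*(-2 + 4)) = -17*29 - 2*(1 + 2*2) = -493 - 2*(1 + 4) = -493 - 2*5 = -493 - 1*10 = -493 - 10 = -503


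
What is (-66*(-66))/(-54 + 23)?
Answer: -4356/31 ≈ -140.52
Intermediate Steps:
(-66*(-66))/(-54 + 23) = 4356/(-31) = 4356*(-1/31) = -4356/31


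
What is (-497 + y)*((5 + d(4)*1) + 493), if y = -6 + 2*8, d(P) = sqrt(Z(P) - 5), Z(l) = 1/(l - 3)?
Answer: -242526 - 974*I ≈ -2.4253e+5 - 974.0*I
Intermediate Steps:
Z(l) = 1/(-3 + l)
d(P) = sqrt(-5 + 1/(-3 + P)) (d(P) = sqrt(1/(-3 + P) - 5) = sqrt(-5 + 1/(-3 + P)))
y = 10 (y = -6 + 16 = 10)
(-497 + y)*((5 + d(4)*1) + 493) = (-497 + 10)*((5 + sqrt((16 - 5*4)/(-3 + 4))*1) + 493) = -487*((5 + sqrt((16 - 20)/1)*1) + 493) = -487*((5 + sqrt(1*(-4))*1) + 493) = -487*((5 + sqrt(-4)*1) + 493) = -487*((5 + (2*I)*1) + 493) = -487*((5 + 2*I) + 493) = -487*(498 + 2*I) = -242526 - 974*I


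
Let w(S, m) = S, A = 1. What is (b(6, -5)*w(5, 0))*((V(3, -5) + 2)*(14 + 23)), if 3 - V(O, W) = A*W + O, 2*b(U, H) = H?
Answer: -6475/2 ≈ -3237.5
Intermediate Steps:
b(U, H) = H/2
V(O, W) = 3 - O - W (V(O, W) = 3 - (1*W + O) = 3 - (W + O) = 3 - (O + W) = 3 + (-O - W) = 3 - O - W)
(b(6, -5)*w(5, 0))*((V(3, -5) + 2)*(14 + 23)) = (((1/2)*(-5))*5)*(((3 - 1*3 - 1*(-5)) + 2)*(14 + 23)) = (-5/2*5)*(((3 - 3 + 5) + 2)*37) = -25*(5 + 2)*37/2 = -175*37/2 = -25/2*259 = -6475/2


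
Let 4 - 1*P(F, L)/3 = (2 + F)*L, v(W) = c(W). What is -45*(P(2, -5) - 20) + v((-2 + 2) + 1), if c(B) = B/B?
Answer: -2339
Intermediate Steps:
c(B) = 1
v(W) = 1
P(F, L) = 12 - 3*L*(2 + F) (P(F, L) = 12 - 3*(2 + F)*L = 12 - 3*L*(2 + F))
-45*(P(2, -5) - 20) + v((-2 + 2) + 1) = -45*((12 - 6*(-5) - 3*2*(-5)) - 20) + 1 = -45*((12 + 30 + 30) - 20) + 1 = -45*(72 - 20) + 1 = -45*52 + 1 = -2340 + 1 = -2339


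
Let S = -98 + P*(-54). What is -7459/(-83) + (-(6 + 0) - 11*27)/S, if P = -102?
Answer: 40328041/449030 ≈ 89.812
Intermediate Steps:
S = 5410 (S = -98 - 102*(-54) = -98 + 5508 = 5410)
-7459/(-83) + (-(6 + 0) - 11*27)/S = -7459/(-83) + (-(6 + 0) - 11*27)/5410 = -7459*(-1/83) + (-1*6 - 297)*(1/5410) = 7459/83 + (-6 - 297)*(1/5410) = 7459/83 - 303*1/5410 = 7459/83 - 303/5410 = 40328041/449030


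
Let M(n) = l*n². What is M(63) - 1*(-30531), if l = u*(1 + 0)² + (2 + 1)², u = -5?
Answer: 46407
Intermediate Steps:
l = 4 (l = -5*(1 + 0)² + (2 + 1)² = -5*1² + 3² = -5*1 + 9 = -5 + 9 = 4)
M(n) = 4*n²
M(63) - 1*(-30531) = 4*63² - 1*(-30531) = 4*3969 + 30531 = 15876 + 30531 = 46407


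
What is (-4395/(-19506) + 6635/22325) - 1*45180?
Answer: -1311624838021/29031430 ≈ -45180.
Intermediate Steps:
(-4395/(-19506) + 6635/22325) - 1*45180 = (-4395*(-1/19506) + 6635*(1/22325)) - 45180 = (1465/6502 + 1327/4465) - 45180 = 15169379/29031430 - 45180 = -1311624838021/29031430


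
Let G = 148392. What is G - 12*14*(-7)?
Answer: 149568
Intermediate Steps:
G - 12*14*(-7) = 148392 - 12*14*(-7) = 148392 - 168*(-7) = 148392 - 1*(-1176) = 148392 + 1176 = 149568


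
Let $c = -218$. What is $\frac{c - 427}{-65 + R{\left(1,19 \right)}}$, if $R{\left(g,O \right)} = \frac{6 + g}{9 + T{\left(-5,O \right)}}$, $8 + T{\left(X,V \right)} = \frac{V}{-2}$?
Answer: $\frac{3655}{373} \approx 9.7989$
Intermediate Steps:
$T{\left(X,V \right)} = -8 - \frac{V}{2}$ ($T{\left(X,V \right)} = -8 + \frac{V}{-2} = -8 + V \left(- \frac{1}{2}\right) = -8 - \frac{V}{2}$)
$R{\left(g,O \right)} = \frac{6 + g}{1 - \frac{O}{2}}$ ($R{\left(g,O \right)} = \frac{6 + g}{9 - \left(8 + \frac{O}{2}\right)} = \frac{6 + g}{1 - \frac{O}{2}}$)
$\frac{c - 427}{-65 + R{\left(1,19 \right)}} = \frac{-218 - 427}{-65 + \frac{2 \left(-6 - 1\right)}{-2 + 19}} = - \frac{645}{-65 + \frac{2 \left(-6 - 1\right)}{17}} = - \frac{645}{-65 + 2 \cdot \frac{1}{17} \left(-7\right)} = - \frac{645}{-65 - \frac{14}{17}} = - \frac{645}{- \frac{1119}{17}} = \left(-645\right) \left(- \frac{17}{1119}\right) = \frac{3655}{373}$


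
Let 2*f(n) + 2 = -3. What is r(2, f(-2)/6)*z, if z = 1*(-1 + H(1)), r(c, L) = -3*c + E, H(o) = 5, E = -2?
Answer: -32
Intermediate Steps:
f(n) = -5/2 (f(n) = -1 + (½)*(-3) = -1 - 3/2 = -5/2)
r(c, L) = -2 - 3*c (r(c, L) = -3*c - 2 = -2 - 3*c)
z = 4 (z = 1*(-1 + 5) = 1*4 = 4)
r(2, f(-2)/6)*z = (-2 - 3*2)*4 = (-2 - 6)*4 = -8*4 = -32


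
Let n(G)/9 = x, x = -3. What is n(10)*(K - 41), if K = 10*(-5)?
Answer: 2457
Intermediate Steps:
K = -50
n(G) = -27 (n(G) = 9*(-3) = -27)
n(10)*(K - 41) = -27*(-50 - 41) = -27*(-91) = 2457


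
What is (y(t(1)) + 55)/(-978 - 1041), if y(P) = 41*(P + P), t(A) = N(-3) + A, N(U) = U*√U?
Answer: -137/2019 + 82*I*√3/673 ≈ -0.067855 + 0.21104*I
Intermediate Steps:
N(U) = U^(3/2)
t(A) = A - 3*I*√3 (t(A) = (-3)^(3/2) + A = -3*I*√3 + A = A - 3*I*√3)
y(P) = 82*P (y(P) = 41*(2*P) = 82*P)
(y(t(1)) + 55)/(-978 - 1041) = (82*(1 - 3*I*√3) + 55)/(-978 - 1041) = ((82 - 246*I*√3) + 55)/(-2019) = (137 - 246*I*√3)*(-1/2019) = -137/2019 + 82*I*√3/673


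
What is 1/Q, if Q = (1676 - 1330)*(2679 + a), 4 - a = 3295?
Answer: -1/211752 ≈ -4.7225e-6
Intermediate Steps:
a = -3291 (a = 4 - 1*3295 = 4 - 3295 = -3291)
Q = -211752 (Q = (1676 - 1330)*(2679 - 3291) = 346*(-612) = -211752)
1/Q = 1/(-211752) = -1/211752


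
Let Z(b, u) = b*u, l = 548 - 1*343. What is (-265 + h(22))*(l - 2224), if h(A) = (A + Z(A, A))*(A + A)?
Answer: -44415981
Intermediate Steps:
l = 205 (l = 548 - 343 = 205)
h(A) = 2*A*(A + A**2) (h(A) = (A + A*A)*(A + A) = (A + A**2)*(2*A) = 2*A*(A + A**2))
(-265 + h(22))*(l - 2224) = (-265 + 2*22**2*(1 + 22))*(205 - 2224) = (-265 + 2*484*23)*(-2019) = (-265 + 22264)*(-2019) = 21999*(-2019) = -44415981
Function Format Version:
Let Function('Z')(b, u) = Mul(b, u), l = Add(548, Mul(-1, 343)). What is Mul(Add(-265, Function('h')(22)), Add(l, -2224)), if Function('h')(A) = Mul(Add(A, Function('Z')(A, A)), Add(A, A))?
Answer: -44415981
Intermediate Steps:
l = 205 (l = Add(548, -343) = 205)
Function('h')(A) = Mul(2, A, Add(A, Pow(A, 2))) (Function('h')(A) = Mul(Add(A, Mul(A, A)), Add(A, A)) = Mul(Add(A, Pow(A, 2)), Mul(2, A)) = Mul(2, A, Add(A, Pow(A, 2))))
Mul(Add(-265, Function('h')(22)), Add(l, -2224)) = Mul(Add(-265, Mul(2, Pow(22, 2), Add(1, 22))), Add(205, -2224)) = Mul(Add(-265, Mul(2, 484, 23)), -2019) = Mul(Add(-265, 22264), -2019) = Mul(21999, -2019) = -44415981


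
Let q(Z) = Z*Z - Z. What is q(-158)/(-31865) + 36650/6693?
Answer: 999710704/213272445 ≈ 4.6875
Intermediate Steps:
q(Z) = Z² - Z
q(-158)/(-31865) + 36650/6693 = -158*(-1 - 158)/(-31865) + 36650/6693 = -158*(-159)*(-1/31865) + 36650*(1/6693) = 25122*(-1/31865) + 36650/6693 = -25122/31865 + 36650/6693 = 999710704/213272445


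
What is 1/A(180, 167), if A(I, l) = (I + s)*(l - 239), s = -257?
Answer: 1/5544 ≈ 0.00018038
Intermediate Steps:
A(I, l) = (-257 + I)*(-239 + l) (A(I, l) = (I - 257)*(l - 239) = (-257 + I)*(-239 + l))
1/A(180, 167) = 1/(61423 - 257*167 - 239*180 + 180*167) = 1/(61423 - 42919 - 43020 + 30060) = 1/5544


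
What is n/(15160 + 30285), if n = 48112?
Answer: 48112/45445 ≈ 1.0587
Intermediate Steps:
n/(15160 + 30285) = 48112/(15160 + 30285) = 48112/45445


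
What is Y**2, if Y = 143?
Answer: 20449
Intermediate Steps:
Y**2 = 143**2 = 20449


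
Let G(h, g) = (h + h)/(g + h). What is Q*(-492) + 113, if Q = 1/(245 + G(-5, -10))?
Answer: 81805/737 ≈ 111.00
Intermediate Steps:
G(h, g) = 2*h/(g + h) (G(h, g) = (2*h)/(g + h) = 2*h/(g + h))
Q = 3/737 (Q = 1/(245 + 2*(-5)/(-10 - 5)) = 1/(245 + 2*(-5)/(-15)) = 1/(245 + 2*(-5)*(-1/15)) = 1/(245 + ⅔) = 1/(737/3) = 3/737 ≈ 0.0040706)
Q*(-492) + 113 = (3/737)*(-492) + 113 = -1476/737 + 113 = 81805/737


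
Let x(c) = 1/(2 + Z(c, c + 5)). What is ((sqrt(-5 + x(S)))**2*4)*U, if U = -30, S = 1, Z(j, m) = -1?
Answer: 480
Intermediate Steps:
x(c) = 1 (x(c) = 1/(2 - 1) = 1/1 = 1)
((sqrt(-5 + x(S)))**2*4)*U = ((sqrt(-5 + 1))**2*4)*(-30) = ((sqrt(-4))**2*4)*(-30) = ((2*I)**2*4)*(-30) = -4*4*(-30) = -16*(-30) = 480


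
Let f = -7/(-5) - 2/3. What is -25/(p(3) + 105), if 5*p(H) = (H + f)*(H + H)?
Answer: -625/2737 ≈ -0.22835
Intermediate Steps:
f = 11/15 (f = -7*(-⅕) - 2*⅓ = 7/5 - ⅔ = 11/15 ≈ 0.73333)
p(H) = 2*H*(11/15 + H)/5 (p(H) = ((H + 11/15)*(H + H))/5 = ((11/15 + H)*(2*H))/5 = (2*H*(11/15 + H))/5 = 2*H*(11/15 + H)/5)
-25/(p(3) + 105) = -25/((2/75)*3*(11 + 15*3) + 105) = -25/((2/75)*3*(11 + 45) + 105) = -25/((2/75)*3*56 + 105) = -25/(112/25 + 105) = -25/(2737/25) = (25/2737)*(-25) = -625/2737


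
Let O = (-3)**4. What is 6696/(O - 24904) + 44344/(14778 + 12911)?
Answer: 915345568/687324047 ≈ 1.3318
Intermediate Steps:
O = 81
6696/(O - 24904) + 44344/(14778 + 12911) = 6696/(81 - 24904) + 44344/(14778 + 12911) = 6696/(-24823) + 44344/27689 = 6696*(-1/24823) + 44344*(1/27689) = -6696/24823 + 44344/27689 = 915345568/687324047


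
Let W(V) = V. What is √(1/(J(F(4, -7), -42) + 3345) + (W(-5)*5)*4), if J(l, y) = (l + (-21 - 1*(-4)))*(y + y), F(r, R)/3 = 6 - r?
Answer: 197*I*√46959/4269 ≈ 10.0*I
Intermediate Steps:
F(r, R) = 18 - 3*r (F(r, R) = 3*(6 - r) = 18 - 3*r)
J(l, y) = 2*y*(-17 + l) (J(l, y) = (l + (-21 + 4))*(2*y) = (l - 17)*(2*y) = (-17 + l)*(2*y) = 2*y*(-17 + l))
√(1/(J(F(4, -7), -42) + 3345) + (W(-5)*5)*4) = √(1/(2*(-42)*(-17 + (18 - 3*4)) + 3345) - 5*5*4) = √(1/(2*(-42)*(-17 + (18 - 12)) + 3345) - 25*4) = √(1/(2*(-42)*(-17 + 6) + 3345) - 100) = √(1/(2*(-42)*(-11) + 3345) - 100) = √(1/(924 + 3345) - 100) = √(1/4269 - 100) = √(-426899/4269) = 197*I*√46959/4269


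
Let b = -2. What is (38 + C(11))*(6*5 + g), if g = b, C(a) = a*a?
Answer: 4452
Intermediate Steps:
C(a) = a²
g = -2
(38 + C(11))*(6*5 + g) = (38 + 11²)*(6*5 - 2) = (38 + 121)*(30 - 2) = 159*28 = 4452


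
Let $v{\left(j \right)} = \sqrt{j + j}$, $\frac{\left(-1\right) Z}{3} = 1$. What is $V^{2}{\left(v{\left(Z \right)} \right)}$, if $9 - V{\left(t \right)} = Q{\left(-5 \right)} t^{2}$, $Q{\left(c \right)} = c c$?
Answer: $25281$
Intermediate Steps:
$Z = -3$ ($Z = \left(-3\right) 1 = -3$)
$v{\left(j \right)} = \sqrt{2} \sqrt{j}$ ($v{\left(j \right)} = \sqrt{2 j} = \sqrt{2} \sqrt{j}$)
$Q{\left(c \right)} = c^{2}$
$V{\left(t \right)} = 9 - 25 t^{2}$ ($V{\left(t \right)} = 9 - \left(-5\right)^{2} t^{2} = 9 - 25 t^{2}$)
$V^{2}{\left(v{\left(Z \right)} \right)} = \left(9 - 25 \left(\sqrt{2} \sqrt{-3}\right)^{2}\right)^{2} = \left(9 - 25 \left(\sqrt{2} i \sqrt{3}\right)^{2}\right)^{2} = \left(9 - 25 \left(i \sqrt{6}\right)^{2}\right)^{2} = \left(9 - -150\right)^{2} = \left(9 + 150\right)^{2} = 159^{2} = 25281$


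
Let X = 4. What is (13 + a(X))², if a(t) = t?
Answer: 289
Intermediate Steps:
(13 + a(X))² = (13 + 4)² = 17² = 289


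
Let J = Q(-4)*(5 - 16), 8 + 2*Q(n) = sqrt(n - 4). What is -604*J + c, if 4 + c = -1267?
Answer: -27847 + 6644*I*sqrt(2) ≈ -27847.0 + 9396.0*I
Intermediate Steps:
c = -1271 (c = -4 - 1267 = -1271)
Q(n) = -4 + sqrt(-4 + n)/2 (Q(n) = -4 + sqrt(n - 4)/2 = -4 + sqrt(-4 + n)/2)
J = 44 - 11*I*sqrt(2) (J = (-4 + sqrt(-4 - 4)/2)*(5 - 16) = (-4 + sqrt(-8)/2)*(-11) = (-4 + (2*I*sqrt(2))/2)*(-11) = (-4 + I*sqrt(2))*(-11) = 44 - 11*I*sqrt(2) ≈ 44.0 - 15.556*I)
-604*J + c = -604*(44 - 11*I*sqrt(2)) - 1271 = (-26576 + 6644*I*sqrt(2)) - 1271 = -27847 + 6644*I*sqrt(2)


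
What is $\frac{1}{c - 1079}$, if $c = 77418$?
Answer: $\frac{1}{76339} \approx 1.3099 \cdot 10^{-5}$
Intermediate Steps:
$\frac{1}{c - 1079} = \frac{1}{77418 - 1079} = \frac{1}{76339}$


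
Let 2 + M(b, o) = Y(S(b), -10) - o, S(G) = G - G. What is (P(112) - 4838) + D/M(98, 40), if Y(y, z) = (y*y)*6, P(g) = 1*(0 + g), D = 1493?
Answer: -199985/42 ≈ -4761.5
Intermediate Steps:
S(G) = 0
P(g) = g (P(g) = 1*g = g)
Y(y, z) = 6*y**2 (Y(y, z) = y**2*6 = 6*y**2)
M(b, o) = -2 - o (M(b, o) = -2 + (6*0**2 - o) = -2 + (6*0 - o) = -2 + (0 - o) = -2 - o)
(P(112) - 4838) + D/M(98, 40) = (112 - 4838) + 1493/(-2 - 1*40) = -4726 + 1493/(-2 - 40) = -4726 + 1493/(-42) = -4726 + 1493*(-1/42) = -4726 - 1493/42 = -199985/42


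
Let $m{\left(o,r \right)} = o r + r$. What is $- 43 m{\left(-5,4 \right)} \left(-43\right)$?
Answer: $-29584$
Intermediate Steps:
$m{\left(o,r \right)} = r + o r$
$- 43 m{\left(-5,4 \right)} \left(-43\right) = - 43 \cdot 4 \left(1 - 5\right) \left(-43\right) = - 43 \cdot 4 \left(-4\right) \left(-43\right) = \left(-43\right) \left(-16\right) \left(-43\right) = 688 \left(-43\right) = -29584$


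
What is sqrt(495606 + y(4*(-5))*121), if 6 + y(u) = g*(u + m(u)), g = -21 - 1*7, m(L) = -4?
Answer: 8*sqrt(9003) ≈ 759.07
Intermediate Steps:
g = -28 (g = -21 - 7 = -28)
y(u) = 106 - 28*u (y(u) = -6 - 28*(u - 4) = -6 - 28*(-4 + u) = -6 + (112 - 28*u) = 106 - 28*u)
sqrt(495606 + y(4*(-5))*121) = sqrt(495606 + (106 - 112*(-5))*121) = sqrt(495606 + (106 - 28*(-20))*121) = sqrt(495606 + (106 + 560)*121) = sqrt(495606 + 666*121) = sqrt(495606 + 80586) = sqrt(576192) = 8*sqrt(9003)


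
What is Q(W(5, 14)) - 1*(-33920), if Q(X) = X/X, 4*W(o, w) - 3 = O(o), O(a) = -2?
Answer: 33921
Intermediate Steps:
W(o, w) = ¼ (W(o, w) = ¾ + (¼)*(-2) = ¾ - ½ = ¼)
Q(X) = 1
Q(W(5, 14)) - 1*(-33920) = 1 - 1*(-33920) = 1 + 33920 = 33921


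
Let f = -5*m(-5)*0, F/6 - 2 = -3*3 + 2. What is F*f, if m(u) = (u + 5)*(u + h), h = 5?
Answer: 0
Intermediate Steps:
F = -30 (F = 12 + 6*(-3*3 + 2) = 12 + 6*(-9 + 2) = 12 + 6*(-7) = 12 - 42 = -30)
m(u) = (5 + u)² (m(u) = (u + 5)*(u + 5) = (5 + u)*(5 + u) = (5 + u)²)
f = 0 (f = -5*(25 + (-5)² + 10*(-5))*0 = -5*(25 + 25 - 50)*0 = -5*0*0 = 0*0 = 0)
F*f = -30*0 = 0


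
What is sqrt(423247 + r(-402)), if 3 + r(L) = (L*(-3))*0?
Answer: 2*sqrt(105811) ≈ 650.57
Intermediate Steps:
r(L) = -3 (r(L) = -3 + (L*(-3))*0 = -3 - 3*L*0 = -3 + 0 = -3)
sqrt(423247 + r(-402)) = sqrt(423247 - 3) = sqrt(423244) = 2*sqrt(105811)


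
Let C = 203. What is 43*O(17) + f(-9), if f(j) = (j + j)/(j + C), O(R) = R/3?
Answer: 70880/291 ≈ 243.57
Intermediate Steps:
O(R) = R/3 (O(R) = R*(⅓) = R/3)
f(j) = 2*j/(203 + j) (f(j) = (j + j)/(j + 203) = (2*j)/(203 + j) = 2*j/(203 + j))
43*O(17) + f(-9) = 43*((⅓)*17) + 2*(-9)/(203 - 9) = 43*(17/3) + 2*(-9)/194 = 731/3 + 2*(-9)*(1/194) = 731/3 - 9/97 = 70880/291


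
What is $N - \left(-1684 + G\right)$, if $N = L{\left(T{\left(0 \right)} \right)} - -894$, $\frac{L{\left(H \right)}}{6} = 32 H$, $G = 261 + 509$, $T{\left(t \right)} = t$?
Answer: $1808$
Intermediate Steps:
$G = 770$
$L{\left(H \right)} = 192 H$ ($L{\left(H \right)} = 6 \cdot 32 H = 192 H$)
$N = 894$ ($N = 192 \cdot 0 - -894 = 0 + 894 = 894$)
$N - \left(-1684 + G\right) = 894 + \left(1684 - 770\right) = 894 + 914 = 1808$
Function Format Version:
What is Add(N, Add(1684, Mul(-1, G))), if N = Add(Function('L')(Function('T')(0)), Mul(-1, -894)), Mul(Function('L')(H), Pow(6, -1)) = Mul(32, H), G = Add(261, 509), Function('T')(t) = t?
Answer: 1808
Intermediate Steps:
G = 770
Function('L')(H) = Mul(192, H) (Function('L')(H) = Mul(6, Mul(32, H)) = Mul(192, H))
N = 894 (N = Add(Mul(192, 0), Mul(-1, -894)) = Add(0, 894) = 894)
Add(N, Add(1684, Mul(-1, G))) = Add(894, Add(1684, Mul(-1, 770))) = Add(894, Add(1684, -770)) = Add(894, 914) = 1808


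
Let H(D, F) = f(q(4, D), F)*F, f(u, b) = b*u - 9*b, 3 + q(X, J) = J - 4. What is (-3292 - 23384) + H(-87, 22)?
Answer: -76528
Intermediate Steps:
q(X, J) = -7 + J (q(X, J) = -3 + (J - 4) = -3 + (-4 + J) = -7 + J)
f(u, b) = -9*b + b*u
H(D, F) = F²*(-16 + D) (H(D, F) = (F*(-9 + (-7 + D)))*F = (F*(-16 + D))*F = F²*(-16 + D))
(-3292 - 23384) + H(-87, 22) = (-3292 - 23384) + 22²*(-16 - 87) = -26676 + 484*(-103) = -26676 - 49852 = -76528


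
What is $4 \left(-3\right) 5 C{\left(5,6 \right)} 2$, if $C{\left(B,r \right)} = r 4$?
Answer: $-2880$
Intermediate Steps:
$C{\left(B,r \right)} = 4 r$
$4 \left(-3\right) 5 C{\left(5,6 \right)} 2 = 4 \left(-3\right) 5 \cdot 4 \cdot 6 \cdot 2 = \left(-12\right) 5 \cdot 24 \cdot 2 = \left(-60\right) 24 \cdot 2 = \left(-1440\right) 2 = -2880$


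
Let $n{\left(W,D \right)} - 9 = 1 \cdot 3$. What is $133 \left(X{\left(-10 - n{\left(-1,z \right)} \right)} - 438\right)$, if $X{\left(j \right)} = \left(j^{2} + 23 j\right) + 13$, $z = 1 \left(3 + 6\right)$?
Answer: $-59451$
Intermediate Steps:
$z = 9$ ($z = 1 \cdot 9 = 9$)
$n{\left(W,D \right)} = 12$ ($n{\left(W,D \right)} = 9 + 1 \cdot 3 = 9 + 3 = 12$)
$X{\left(j \right)} = 13 + j^{2} + 23 j$
$133 \left(X{\left(-10 - n{\left(-1,z \right)} \right)} - 438\right) = 133 \left(\left(13 + \left(-10 - 12\right)^{2} + 23 \left(-10 - 12\right)\right) - 438\right) = 133 \left(\left(13 + \left(-22\right)^{2} + 23 \left(-22\right)\right) - 438\right) = 133 \left(\left(13 + 484 - 506\right) - 438\right) = 133 \left(-9 - 438\right) = 133 \left(-447\right) = -59451$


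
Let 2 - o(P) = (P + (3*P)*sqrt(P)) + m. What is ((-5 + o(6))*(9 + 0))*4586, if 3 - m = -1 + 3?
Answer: -412740 - 742932*sqrt(6) ≈ -2.2325e+6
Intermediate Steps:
m = 1 (m = 3 - (-1 + 3) = 3 - 1*2 = 3 - 2 = 1)
o(P) = 1 - P - 3*P**(3/2) (o(P) = 2 - ((P + (3*P)*sqrt(P)) + 1) = 2 - ((P + 3*P**(3/2)) + 1) = 2 - (1 + P + 3*P**(3/2)) = 2 + (-1 - P - 3*P**(3/2)) = 1 - P - 3*P**(3/2))
((-5 + o(6))*(9 + 0))*4586 = ((-5 + (1 - 1*6 - 18*sqrt(6)))*(9 + 0))*4586 = ((-5 + (1 - 6 - 18*sqrt(6)))*9)*4586 = ((-5 + (-5 - 18*sqrt(6)))*9)*4586 = ((-10 - 18*sqrt(6))*9)*4586 = (-90 - 162*sqrt(6))*4586 = -412740 - 742932*sqrt(6)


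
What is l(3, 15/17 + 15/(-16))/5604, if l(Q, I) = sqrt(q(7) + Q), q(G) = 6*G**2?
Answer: sqrt(33)/1868 ≈ 0.0030752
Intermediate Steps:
l(Q, I) = sqrt(294 + Q) (l(Q, I) = sqrt(6*7**2 + Q) = sqrt(6*49 + Q) = sqrt(294 + Q))
l(3, 15/17 + 15/(-16))/5604 = sqrt(294 + 3)/5604 = sqrt(297)*(1/5604) = (3*sqrt(33))*(1/5604) = sqrt(33)/1868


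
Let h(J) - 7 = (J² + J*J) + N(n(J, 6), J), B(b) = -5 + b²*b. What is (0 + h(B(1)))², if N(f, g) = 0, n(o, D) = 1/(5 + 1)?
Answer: 1521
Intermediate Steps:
n(o, D) = ⅙ (n(o, D) = 1/6 = ⅙)
B(b) = -5 + b³
h(J) = 7 + 2*J² (h(J) = 7 + ((J² + J*J) + 0) = 7 + ((J² + J²) + 0) = 7 + (2*J² + 0) = 7 + 2*J²)
(0 + h(B(1)))² = (0 + (7 + 2*(-5 + 1³)²))² = (0 + (7 + 2*(-5 + 1)²))² = (0 + (7 + 2*(-4)²))² = (0 + (7 + 2*16))² = (0 + (7 + 32))² = (0 + 39)² = 39² = 1521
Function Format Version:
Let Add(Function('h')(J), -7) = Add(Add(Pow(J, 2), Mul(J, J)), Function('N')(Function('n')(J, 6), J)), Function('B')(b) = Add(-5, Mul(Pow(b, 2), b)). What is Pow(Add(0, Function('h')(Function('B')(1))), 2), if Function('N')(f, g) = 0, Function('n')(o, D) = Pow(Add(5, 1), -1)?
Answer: 1521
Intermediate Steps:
Function('n')(o, D) = Rational(1, 6) (Function('n')(o, D) = Pow(6, -1) = Rational(1, 6))
Function('B')(b) = Add(-5, Pow(b, 3))
Function('h')(J) = Add(7, Mul(2, Pow(J, 2))) (Function('h')(J) = Add(7, Add(Add(Pow(J, 2), Mul(J, J)), 0)) = Add(7, Add(Add(Pow(J, 2), Pow(J, 2)), 0)) = Add(7, Add(Mul(2, Pow(J, 2)), 0)) = Add(7, Mul(2, Pow(J, 2))))
Pow(Add(0, Function('h')(Function('B')(1))), 2) = Pow(Add(0, Add(7, Mul(2, Pow(Add(-5, Pow(1, 3)), 2)))), 2) = Pow(Add(0, Add(7, Mul(2, Pow(Add(-5, 1), 2)))), 2) = Pow(Add(0, Add(7, Mul(2, Pow(-4, 2)))), 2) = Pow(Add(0, Add(7, Mul(2, 16))), 2) = Pow(Add(0, Add(7, 32)), 2) = Pow(Add(0, 39), 2) = Pow(39, 2) = 1521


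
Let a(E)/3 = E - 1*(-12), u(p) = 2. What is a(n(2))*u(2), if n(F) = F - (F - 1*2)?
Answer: 84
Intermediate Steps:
n(F) = 2 (n(F) = F - (F - 2) = F - (-2 + F) = F + (2 - F) = 2)
a(E) = 36 + 3*E (a(E) = 3*(E - 1*(-12)) = 3*(E + 12) = 3*(12 + E) = 36 + 3*E)
a(n(2))*u(2) = (36 + 3*2)*2 = (36 + 6)*2 = 42*2 = 84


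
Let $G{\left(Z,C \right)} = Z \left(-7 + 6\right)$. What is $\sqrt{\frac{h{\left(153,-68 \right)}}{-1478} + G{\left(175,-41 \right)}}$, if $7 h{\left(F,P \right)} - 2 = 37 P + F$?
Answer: $\frac{i \sqrt{18707523394}}{10346} \approx 13.22 i$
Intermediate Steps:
$h{\left(F,P \right)} = \frac{2}{7} + \frac{F}{7} + \frac{37 P}{7}$ ($h{\left(F,P \right)} = \frac{2}{7} + \frac{37 P + F}{7} = \frac{2}{7} + \frac{F + 37 P}{7} = \frac{2}{7} + \left(\frac{F}{7} + \frac{37 P}{7}\right) = \frac{2}{7} + \frac{F}{7} + \frac{37 P}{7}$)
$G{\left(Z,C \right)} = - Z$ ($G{\left(Z,C \right)} = Z \left(-1\right) = - Z$)
$\sqrt{\frac{h{\left(153,-68 \right)}}{-1478} + G{\left(175,-41 \right)}} = \sqrt{\frac{\frac{2}{7} + \frac{1}{7} \cdot 153 + \frac{37}{7} \left(-68\right)}{-1478} - 175} = \sqrt{\left(\frac{2}{7} + \frac{153}{7} - \frac{2516}{7}\right) \left(- \frac{1}{1478}\right) - 175} = \sqrt{\left(- \frac{2361}{7}\right) \left(- \frac{1}{1478}\right) - 175} = \sqrt{\frac{2361}{10346} - 175} = \sqrt{- \frac{1808189}{10346}} = \frac{i \sqrt{18707523394}}{10346}$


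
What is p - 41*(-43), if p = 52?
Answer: 1815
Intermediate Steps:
p - 41*(-43) = 52 - 41*(-43) = 52 + 1763 = 1815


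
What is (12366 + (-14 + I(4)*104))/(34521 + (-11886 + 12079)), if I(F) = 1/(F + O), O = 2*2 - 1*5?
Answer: 18580/52071 ≈ 0.35682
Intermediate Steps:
O = -1 (O = 4 - 5 = -1)
I(F) = 1/(-1 + F) (I(F) = 1/(F - 1) = 1/(-1 + F))
(12366 + (-14 + I(4)*104))/(34521 + (-11886 + 12079)) = (12366 + (-14 + 104/(-1 + 4)))/(34521 + (-11886 + 12079)) = (12366 + (-14 + 104/3))/(34521 + 193) = (12366 + (-14 + (⅓)*104))/34714 = (12366 + (-14 + 104/3))*(1/34714) = (12366 + 62/3)*(1/34714) = (37160/3)*(1/34714) = 18580/52071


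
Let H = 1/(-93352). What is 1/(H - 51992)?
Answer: -93352/4853557185 ≈ -1.9234e-5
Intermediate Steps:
H = -1/93352 ≈ -1.0712e-5
1/(H - 51992) = 1/(-1/93352 - 51992) = 1/(-4853557185/93352) = -93352/4853557185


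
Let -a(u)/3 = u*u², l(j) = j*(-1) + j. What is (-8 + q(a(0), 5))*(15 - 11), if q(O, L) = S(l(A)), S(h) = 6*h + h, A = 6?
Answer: -32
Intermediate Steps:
l(j) = 0 (l(j) = -j + j = 0)
S(h) = 7*h
a(u) = -3*u³ (a(u) = -3*u*u² = -3*u³)
q(O, L) = 0 (q(O, L) = 7*0 = 0)
(-8 + q(a(0), 5))*(15 - 11) = (-8 + 0)*(15 - 11) = -8*4 = -32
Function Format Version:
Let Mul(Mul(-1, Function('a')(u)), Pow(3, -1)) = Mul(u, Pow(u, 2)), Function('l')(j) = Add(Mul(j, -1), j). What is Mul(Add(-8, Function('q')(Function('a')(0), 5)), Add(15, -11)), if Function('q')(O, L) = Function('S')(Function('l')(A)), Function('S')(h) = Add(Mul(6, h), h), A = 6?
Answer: -32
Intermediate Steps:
Function('l')(j) = 0 (Function('l')(j) = Add(Mul(-1, j), j) = 0)
Function('S')(h) = Mul(7, h)
Function('a')(u) = Mul(-3, Pow(u, 3)) (Function('a')(u) = Mul(-3, Mul(u, Pow(u, 2))) = Mul(-3, Pow(u, 3)))
Function('q')(O, L) = 0 (Function('q')(O, L) = Mul(7, 0) = 0)
Mul(Add(-8, Function('q')(Function('a')(0), 5)), Add(15, -11)) = Mul(Add(-8, 0), Add(15, -11)) = Mul(-8, 4) = -32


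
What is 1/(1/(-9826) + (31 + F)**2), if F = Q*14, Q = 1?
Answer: 9826/19897649 ≈ 0.00049383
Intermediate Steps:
F = 14 (F = 1*14 = 14)
1/(1/(-9826) + (31 + F)**2) = 1/(1/(-9826) + (31 + 14)**2) = 1/(-1/9826 + 45**2) = 1/(-1/9826 + 2025) = 1/(19897649/9826) = 9826/19897649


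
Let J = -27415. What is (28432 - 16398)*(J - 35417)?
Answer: -756120288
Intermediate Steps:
(28432 - 16398)*(J - 35417) = (28432 - 16398)*(-27415 - 35417) = 12034*(-62832) = -756120288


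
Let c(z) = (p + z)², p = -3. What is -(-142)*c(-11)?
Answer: 27832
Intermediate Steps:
c(z) = (-3 + z)²
-(-142)*c(-11) = -(-142)*(-3 - 11)² = -(-142)*(-14)² = -(-142)*196 = -1*(-27832) = 27832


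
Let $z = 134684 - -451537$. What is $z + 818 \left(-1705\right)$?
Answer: $-808469$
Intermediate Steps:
$z = 586221$ ($z = 134684 + 451537 = 586221$)
$z + 818 \left(-1705\right) = 586221 + 818 \left(-1705\right) = 586221 - 1394690 = -808469$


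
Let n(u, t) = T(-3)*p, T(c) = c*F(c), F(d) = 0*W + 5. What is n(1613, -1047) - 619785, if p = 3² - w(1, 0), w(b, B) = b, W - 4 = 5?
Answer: -619905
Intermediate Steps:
W = 9 (W = 4 + 5 = 9)
F(d) = 5 (F(d) = 0*9 + 5 = 0 + 5 = 5)
p = 8 (p = 3² - 1*1 = 9 - 1 = 8)
T(c) = 5*c (T(c) = c*5 = 5*c)
n(u, t) = -120 (n(u, t) = (5*(-3))*8 = -15*8 = -120)
n(1613, -1047) - 619785 = -120 - 619785 = -619905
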